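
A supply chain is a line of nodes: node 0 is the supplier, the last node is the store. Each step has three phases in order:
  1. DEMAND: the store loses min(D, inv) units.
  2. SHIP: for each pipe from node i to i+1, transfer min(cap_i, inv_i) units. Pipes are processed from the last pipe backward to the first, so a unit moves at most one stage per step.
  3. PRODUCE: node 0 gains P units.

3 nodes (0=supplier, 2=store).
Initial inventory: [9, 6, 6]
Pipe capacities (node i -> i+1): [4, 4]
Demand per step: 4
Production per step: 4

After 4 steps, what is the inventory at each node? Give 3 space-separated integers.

Step 1: demand=4,sold=4 ship[1->2]=4 ship[0->1]=4 prod=4 -> inv=[9 6 6]
Step 2: demand=4,sold=4 ship[1->2]=4 ship[0->1]=4 prod=4 -> inv=[9 6 6]
Step 3: demand=4,sold=4 ship[1->2]=4 ship[0->1]=4 prod=4 -> inv=[9 6 6]
Step 4: demand=4,sold=4 ship[1->2]=4 ship[0->1]=4 prod=4 -> inv=[9 6 6]

9 6 6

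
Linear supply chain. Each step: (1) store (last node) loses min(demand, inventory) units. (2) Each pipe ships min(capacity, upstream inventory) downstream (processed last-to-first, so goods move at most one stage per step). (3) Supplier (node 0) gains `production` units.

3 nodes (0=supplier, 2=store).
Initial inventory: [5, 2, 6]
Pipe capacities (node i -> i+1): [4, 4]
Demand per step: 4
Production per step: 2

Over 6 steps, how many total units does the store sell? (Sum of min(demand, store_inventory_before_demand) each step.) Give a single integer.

Answer: 19

Derivation:
Step 1: sold=4 (running total=4) -> [3 4 4]
Step 2: sold=4 (running total=8) -> [2 3 4]
Step 3: sold=4 (running total=12) -> [2 2 3]
Step 4: sold=3 (running total=15) -> [2 2 2]
Step 5: sold=2 (running total=17) -> [2 2 2]
Step 6: sold=2 (running total=19) -> [2 2 2]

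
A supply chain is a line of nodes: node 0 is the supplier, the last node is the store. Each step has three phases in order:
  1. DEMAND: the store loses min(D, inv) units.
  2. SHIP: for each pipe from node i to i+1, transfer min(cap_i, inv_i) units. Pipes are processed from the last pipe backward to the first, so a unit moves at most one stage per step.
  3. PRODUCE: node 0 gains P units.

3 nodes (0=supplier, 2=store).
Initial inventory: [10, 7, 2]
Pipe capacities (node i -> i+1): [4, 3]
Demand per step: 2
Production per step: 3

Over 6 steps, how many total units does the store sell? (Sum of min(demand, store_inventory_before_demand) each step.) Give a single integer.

Answer: 12

Derivation:
Step 1: sold=2 (running total=2) -> [9 8 3]
Step 2: sold=2 (running total=4) -> [8 9 4]
Step 3: sold=2 (running total=6) -> [7 10 5]
Step 4: sold=2 (running total=8) -> [6 11 6]
Step 5: sold=2 (running total=10) -> [5 12 7]
Step 6: sold=2 (running total=12) -> [4 13 8]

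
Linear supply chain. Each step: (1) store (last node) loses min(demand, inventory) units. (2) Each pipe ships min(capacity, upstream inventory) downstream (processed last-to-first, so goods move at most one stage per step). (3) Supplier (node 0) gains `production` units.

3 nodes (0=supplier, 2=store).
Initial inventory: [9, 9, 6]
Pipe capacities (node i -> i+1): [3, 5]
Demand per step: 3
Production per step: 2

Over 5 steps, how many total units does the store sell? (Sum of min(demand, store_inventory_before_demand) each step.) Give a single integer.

Step 1: sold=3 (running total=3) -> [8 7 8]
Step 2: sold=3 (running total=6) -> [7 5 10]
Step 3: sold=3 (running total=9) -> [6 3 12]
Step 4: sold=3 (running total=12) -> [5 3 12]
Step 5: sold=3 (running total=15) -> [4 3 12]

Answer: 15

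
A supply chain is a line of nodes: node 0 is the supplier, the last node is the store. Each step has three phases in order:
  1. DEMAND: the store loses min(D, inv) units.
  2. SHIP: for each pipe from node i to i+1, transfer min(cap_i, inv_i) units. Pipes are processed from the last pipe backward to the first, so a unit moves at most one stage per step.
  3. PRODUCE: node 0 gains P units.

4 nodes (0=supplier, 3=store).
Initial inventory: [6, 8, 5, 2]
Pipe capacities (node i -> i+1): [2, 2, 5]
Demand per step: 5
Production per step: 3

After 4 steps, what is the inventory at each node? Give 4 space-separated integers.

Step 1: demand=5,sold=2 ship[2->3]=5 ship[1->2]=2 ship[0->1]=2 prod=3 -> inv=[7 8 2 5]
Step 2: demand=5,sold=5 ship[2->3]=2 ship[1->2]=2 ship[0->1]=2 prod=3 -> inv=[8 8 2 2]
Step 3: demand=5,sold=2 ship[2->3]=2 ship[1->2]=2 ship[0->1]=2 prod=3 -> inv=[9 8 2 2]
Step 4: demand=5,sold=2 ship[2->3]=2 ship[1->2]=2 ship[0->1]=2 prod=3 -> inv=[10 8 2 2]

10 8 2 2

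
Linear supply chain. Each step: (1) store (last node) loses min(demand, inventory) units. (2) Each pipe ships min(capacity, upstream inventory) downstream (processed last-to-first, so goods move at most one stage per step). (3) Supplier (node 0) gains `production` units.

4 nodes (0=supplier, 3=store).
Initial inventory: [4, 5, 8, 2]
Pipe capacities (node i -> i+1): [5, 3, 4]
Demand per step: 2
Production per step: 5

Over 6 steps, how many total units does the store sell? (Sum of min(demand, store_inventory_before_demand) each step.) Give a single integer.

Answer: 12

Derivation:
Step 1: sold=2 (running total=2) -> [5 6 7 4]
Step 2: sold=2 (running total=4) -> [5 8 6 6]
Step 3: sold=2 (running total=6) -> [5 10 5 8]
Step 4: sold=2 (running total=8) -> [5 12 4 10]
Step 5: sold=2 (running total=10) -> [5 14 3 12]
Step 6: sold=2 (running total=12) -> [5 16 3 13]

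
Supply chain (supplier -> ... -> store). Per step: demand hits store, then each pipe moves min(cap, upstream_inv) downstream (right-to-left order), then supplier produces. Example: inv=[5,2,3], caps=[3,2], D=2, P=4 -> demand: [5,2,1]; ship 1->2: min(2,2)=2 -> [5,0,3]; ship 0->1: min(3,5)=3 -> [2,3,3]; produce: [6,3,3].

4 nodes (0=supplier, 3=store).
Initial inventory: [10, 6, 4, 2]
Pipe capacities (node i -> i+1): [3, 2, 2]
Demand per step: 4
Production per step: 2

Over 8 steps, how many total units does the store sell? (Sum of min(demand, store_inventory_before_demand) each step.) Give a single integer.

Answer: 16

Derivation:
Step 1: sold=2 (running total=2) -> [9 7 4 2]
Step 2: sold=2 (running total=4) -> [8 8 4 2]
Step 3: sold=2 (running total=6) -> [7 9 4 2]
Step 4: sold=2 (running total=8) -> [6 10 4 2]
Step 5: sold=2 (running total=10) -> [5 11 4 2]
Step 6: sold=2 (running total=12) -> [4 12 4 2]
Step 7: sold=2 (running total=14) -> [3 13 4 2]
Step 8: sold=2 (running total=16) -> [2 14 4 2]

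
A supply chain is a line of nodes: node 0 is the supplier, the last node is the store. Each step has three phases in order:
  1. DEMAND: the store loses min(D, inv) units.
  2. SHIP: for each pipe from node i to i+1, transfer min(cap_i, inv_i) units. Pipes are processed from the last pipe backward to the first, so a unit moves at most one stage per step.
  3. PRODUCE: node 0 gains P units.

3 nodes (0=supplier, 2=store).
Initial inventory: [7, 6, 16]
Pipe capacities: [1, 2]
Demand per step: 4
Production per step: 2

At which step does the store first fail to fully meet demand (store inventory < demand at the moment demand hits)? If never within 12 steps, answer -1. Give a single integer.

Step 1: demand=4,sold=4 ship[1->2]=2 ship[0->1]=1 prod=2 -> [8 5 14]
Step 2: demand=4,sold=4 ship[1->2]=2 ship[0->1]=1 prod=2 -> [9 4 12]
Step 3: demand=4,sold=4 ship[1->2]=2 ship[0->1]=1 prod=2 -> [10 3 10]
Step 4: demand=4,sold=4 ship[1->2]=2 ship[0->1]=1 prod=2 -> [11 2 8]
Step 5: demand=4,sold=4 ship[1->2]=2 ship[0->1]=1 prod=2 -> [12 1 6]
Step 6: demand=4,sold=4 ship[1->2]=1 ship[0->1]=1 prod=2 -> [13 1 3]
Step 7: demand=4,sold=3 ship[1->2]=1 ship[0->1]=1 prod=2 -> [14 1 1]
Step 8: demand=4,sold=1 ship[1->2]=1 ship[0->1]=1 prod=2 -> [15 1 1]
Step 9: demand=4,sold=1 ship[1->2]=1 ship[0->1]=1 prod=2 -> [16 1 1]
Step 10: demand=4,sold=1 ship[1->2]=1 ship[0->1]=1 prod=2 -> [17 1 1]
Step 11: demand=4,sold=1 ship[1->2]=1 ship[0->1]=1 prod=2 -> [18 1 1]
Step 12: demand=4,sold=1 ship[1->2]=1 ship[0->1]=1 prod=2 -> [19 1 1]
First stockout at step 7

7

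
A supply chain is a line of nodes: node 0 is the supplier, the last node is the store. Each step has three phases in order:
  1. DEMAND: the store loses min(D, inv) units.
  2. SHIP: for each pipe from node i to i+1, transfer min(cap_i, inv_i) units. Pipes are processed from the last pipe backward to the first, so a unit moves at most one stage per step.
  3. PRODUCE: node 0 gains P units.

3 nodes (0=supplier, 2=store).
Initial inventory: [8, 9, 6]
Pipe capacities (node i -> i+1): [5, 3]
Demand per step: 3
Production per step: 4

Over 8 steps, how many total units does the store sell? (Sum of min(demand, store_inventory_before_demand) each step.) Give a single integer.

Step 1: sold=3 (running total=3) -> [7 11 6]
Step 2: sold=3 (running total=6) -> [6 13 6]
Step 3: sold=3 (running total=9) -> [5 15 6]
Step 4: sold=3 (running total=12) -> [4 17 6]
Step 5: sold=3 (running total=15) -> [4 18 6]
Step 6: sold=3 (running total=18) -> [4 19 6]
Step 7: sold=3 (running total=21) -> [4 20 6]
Step 8: sold=3 (running total=24) -> [4 21 6]

Answer: 24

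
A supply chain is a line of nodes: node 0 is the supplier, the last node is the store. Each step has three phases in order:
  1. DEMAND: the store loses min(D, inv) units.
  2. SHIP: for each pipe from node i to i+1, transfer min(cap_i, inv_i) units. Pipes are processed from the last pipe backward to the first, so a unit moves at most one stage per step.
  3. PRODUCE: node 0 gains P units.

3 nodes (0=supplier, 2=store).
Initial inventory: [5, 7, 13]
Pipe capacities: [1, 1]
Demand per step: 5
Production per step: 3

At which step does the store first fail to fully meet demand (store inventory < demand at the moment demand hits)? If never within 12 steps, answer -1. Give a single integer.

Step 1: demand=5,sold=5 ship[1->2]=1 ship[0->1]=1 prod=3 -> [7 7 9]
Step 2: demand=5,sold=5 ship[1->2]=1 ship[0->1]=1 prod=3 -> [9 7 5]
Step 3: demand=5,sold=5 ship[1->2]=1 ship[0->1]=1 prod=3 -> [11 7 1]
Step 4: demand=5,sold=1 ship[1->2]=1 ship[0->1]=1 prod=3 -> [13 7 1]
Step 5: demand=5,sold=1 ship[1->2]=1 ship[0->1]=1 prod=3 -> [15 7 1]
Step 6: demand=5,sold=1 ship[1->2]=1 ship[0->1]=1 prod=3 -> [17 7 1]
Step 7: demand=5,sold=1 ship[1->2]=1 ship[0->1]=1 prod=3 -> [19 7 1]
Step 8: demand=5,sold=1 ship[1->2]=1 ship[0->1]=1 prod=3 -> [21 7 1]
Step 9: demand=5,sold=1 ship[1->2]=1 ship[0->1]=1 prod=3 -> [23 7 1]
Step 10: demand=5,sold=1 ship[1->2]=1 ship[0->1]=1 prod=3 -> [25 7 1]
Step 11: demand=5,sold=1 ship[1->2]=1 ship[0->1]=1 prod=3 -> [27 7 1]
Step 12: demand=5,sold=1 ship[1->2]=1 ship[0->1]=1 prod=3 -> [29 7 1]
First stockout at step 4

4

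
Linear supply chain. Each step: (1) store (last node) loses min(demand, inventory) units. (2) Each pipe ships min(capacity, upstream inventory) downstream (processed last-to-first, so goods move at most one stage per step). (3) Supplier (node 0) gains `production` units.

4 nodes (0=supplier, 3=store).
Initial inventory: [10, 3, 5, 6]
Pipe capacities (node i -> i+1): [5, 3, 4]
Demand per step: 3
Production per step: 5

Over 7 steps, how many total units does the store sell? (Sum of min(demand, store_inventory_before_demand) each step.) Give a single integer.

Answer: 21

Derivation:
Step 1: sold=3 (running total=3) -> [10 5 4 7]
Step 2: sold=3 (running total=6) -> [10 7 3 8]
Step 3: sold=3 (running total=9) -> [10 9 3 8]
Step 4: sold=3 (running total=12) -> [10 11 3 8]
Step 5: sold=3 (running total=15) -> [10 13 3 8]
Step 6: sold=3 (running total=18) -> [10 15 3 8]
Step 7: sold=3 (running total=21) -> [10 17 3 8]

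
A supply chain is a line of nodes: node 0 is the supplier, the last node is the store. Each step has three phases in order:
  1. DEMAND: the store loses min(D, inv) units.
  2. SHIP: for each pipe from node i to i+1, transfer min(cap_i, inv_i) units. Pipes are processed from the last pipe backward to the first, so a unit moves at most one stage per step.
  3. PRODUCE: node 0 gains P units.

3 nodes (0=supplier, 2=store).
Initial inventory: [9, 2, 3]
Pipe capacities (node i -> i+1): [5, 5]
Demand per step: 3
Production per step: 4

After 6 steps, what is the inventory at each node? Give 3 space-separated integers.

Step 1: demand=3,sold=3 ship[1->2]=2 ship[0->1]=5 prod=4 -> inv=[8 5 2]
Step 2: demand=3,sold=2 ship[1->2]=5 ship[0->1]=5 prod=4 -> inv=[7 5 5]
Step 3: demand=3,sold=3 ship[1->2]=5 ship[0->1]=5 prod=4 -> inv=[6 5 7]
Step 4: demand=3,sold=3 ship[1->2]=5 ship[0->1]=5 prod=4 -> inv=[5 5 9]
Step 5: demand=3,sold=3 ship[1->2]=5 ship[0->1]=5 prod=4 -> inv=[4 5 11]
Step 6: demand=3,sold=3 ship[1->2]=5 ship[0->1]=4 prod=4 -> inv=[4 4 13]

4 4 13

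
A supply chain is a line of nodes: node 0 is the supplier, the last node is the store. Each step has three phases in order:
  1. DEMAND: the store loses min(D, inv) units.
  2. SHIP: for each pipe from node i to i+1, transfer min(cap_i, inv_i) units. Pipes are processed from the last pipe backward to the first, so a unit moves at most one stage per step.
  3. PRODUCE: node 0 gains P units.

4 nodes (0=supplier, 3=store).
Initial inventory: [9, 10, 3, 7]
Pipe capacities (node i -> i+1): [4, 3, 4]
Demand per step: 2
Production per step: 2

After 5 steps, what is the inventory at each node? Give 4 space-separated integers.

Step 1: demand=2,sold=2 ship[2->3]=3 ship[1->2]=3 ship[0->1]=4 prod=2 -> inv=[7 11 3 8]
Step 2: demand=2,sold=2 ship[2->3]=3 ship[1->2]=3 ship[0->1]=4 prod=2 -> inv=[5 12 3 9]
Step 3: demand=2,sold=2 ship[2->3]=3 ship[1->2]=3 ship[0->1]=4 prod=2 -> inv=[3 13 3 10]
Step 4: demand=2,sold=2 ship[2->3]=3 ship[1->2]=3 ship[0->1]=3 prod=2 -> inv=[2 13 3 11]
Step 5: demand=2,sold=2 ship[2->3]=3 ship[1->2]=3 ship[0->1]=2 prod=2 -> inv=[2 12 3 12]

2 12 3 12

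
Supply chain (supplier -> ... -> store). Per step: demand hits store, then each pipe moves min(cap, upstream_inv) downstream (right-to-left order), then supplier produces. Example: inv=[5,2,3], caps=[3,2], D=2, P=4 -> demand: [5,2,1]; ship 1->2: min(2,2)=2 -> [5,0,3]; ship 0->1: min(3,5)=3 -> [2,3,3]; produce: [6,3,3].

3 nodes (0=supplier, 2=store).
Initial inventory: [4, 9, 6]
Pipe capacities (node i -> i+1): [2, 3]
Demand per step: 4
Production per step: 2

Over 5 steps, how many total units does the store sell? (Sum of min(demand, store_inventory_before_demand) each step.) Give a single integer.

Step 1: sold=4 (running total=4) -> [4 8 5]
Step 2: sold=4 (running total=8) -> [4 7 4]
Step 3: sold=4 (running total=12) -> [4 6 3]
Step 4: sold=3 (running total=15) -> [4 5 3]
Step 5: sold=3 (running total=18) -> [4 4 3]

Answer: 18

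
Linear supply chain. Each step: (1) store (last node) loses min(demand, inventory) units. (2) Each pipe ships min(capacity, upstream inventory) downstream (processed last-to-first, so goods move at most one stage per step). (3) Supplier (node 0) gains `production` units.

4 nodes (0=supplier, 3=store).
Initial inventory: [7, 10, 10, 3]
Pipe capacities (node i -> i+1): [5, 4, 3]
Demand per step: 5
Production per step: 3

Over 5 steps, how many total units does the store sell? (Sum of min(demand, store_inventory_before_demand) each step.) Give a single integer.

Step 1: sold=3 (running total=3) -> [5 11 11 3]
Step 2: sold=3 (running total=6) -> [3 12 12 3]
Step 3: sold=3 (running total=9) -> [3 11 13 3]
Step 4: sold=3 (running total=12) -> [3 10 14 3]
Step 5: sold=3 (running total=15) -> [3 9 15 3]

Answer: 15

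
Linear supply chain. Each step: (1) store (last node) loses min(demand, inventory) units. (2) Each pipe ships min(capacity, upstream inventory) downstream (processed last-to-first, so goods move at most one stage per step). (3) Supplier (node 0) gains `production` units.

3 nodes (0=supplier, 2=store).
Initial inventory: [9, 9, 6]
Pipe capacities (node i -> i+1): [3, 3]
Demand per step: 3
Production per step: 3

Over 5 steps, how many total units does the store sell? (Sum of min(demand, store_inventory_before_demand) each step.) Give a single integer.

Answer: 15

Derivation:
Step 1: sold=3 (running total=3) -> [9 9 6]
Step 2: sold=3 (running total=6) -> [9 9 6]
Step 3: sold=3 (running total=9) -> [9 9 6]
Step 4: sold=3 (running total=12) -> [9 9 6]
Step 5: sold=3 (running total=15) -> [9 9 6]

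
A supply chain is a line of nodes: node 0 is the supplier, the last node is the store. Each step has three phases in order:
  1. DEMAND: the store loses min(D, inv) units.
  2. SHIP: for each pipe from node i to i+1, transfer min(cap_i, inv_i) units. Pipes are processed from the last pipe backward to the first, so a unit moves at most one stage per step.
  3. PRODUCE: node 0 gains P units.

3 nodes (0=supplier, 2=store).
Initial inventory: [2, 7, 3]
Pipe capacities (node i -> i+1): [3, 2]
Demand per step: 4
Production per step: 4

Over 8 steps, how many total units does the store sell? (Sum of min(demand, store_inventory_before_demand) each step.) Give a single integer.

Answer: 17

Derivation:
Step 1: sold=3 (running total=3) -> [4 7 2]
Step 2: sold=2 (running total=5) -> [5 8 2]
Step 3: sold=2 (running total=7) -> [6 9 2]
Step 4: sold=2 (running total=9) -> [7 10 2]
Step 5: sold=2 (running total=11) -> [8 11 2]
Step 6: sold=2 (running total=13) -> [9 12 2]
Step 7: sold=2 (running total=15) -> [10 13 2]
Step 8: sold=2 (running total=17) -> [11 14 2]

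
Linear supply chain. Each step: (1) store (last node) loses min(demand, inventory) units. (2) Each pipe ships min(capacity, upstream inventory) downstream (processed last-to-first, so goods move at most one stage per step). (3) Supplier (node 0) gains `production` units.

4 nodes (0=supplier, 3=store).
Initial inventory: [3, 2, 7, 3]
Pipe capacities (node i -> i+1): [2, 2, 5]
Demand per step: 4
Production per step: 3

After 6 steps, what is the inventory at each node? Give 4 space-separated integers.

Step 1: demand=4,sold=3 ship[2->3]=5 ship[1->2]=2 ship[0->1]=2 prod=3 -> inv=[4 2 4 5]
Step 2: demand=4,sold=4 ship[2->3]=4 ship[1->2]=2 ship[0->1]=2 prod=3 -> inv=[5 2 2 5]
Step 3: demand=4,sold=4 ship[2->3]=2 ship[1->2]=2 ship[0->1]=2 prod=3 -> inv=[6 2 2 3]
Step 4: demand=4,sold=3 ship[2->3]=2 ship[1->2]=2 ship[0->1]=2 prod=3 -> inv=[7 2 2 2]
Step 5: demand=4,sold=2 ship[2->3]=2 ship[1->2]=2 ship[0->1]=2 prod=3 -> inv=[8 2 2 2]
Step 6: demand=4,sold=2 ship[2->3]=2 ship[1->2]=2 ship[0->1]=2 prod=3 -> inv=[9 2 2 2]

9 2 2 2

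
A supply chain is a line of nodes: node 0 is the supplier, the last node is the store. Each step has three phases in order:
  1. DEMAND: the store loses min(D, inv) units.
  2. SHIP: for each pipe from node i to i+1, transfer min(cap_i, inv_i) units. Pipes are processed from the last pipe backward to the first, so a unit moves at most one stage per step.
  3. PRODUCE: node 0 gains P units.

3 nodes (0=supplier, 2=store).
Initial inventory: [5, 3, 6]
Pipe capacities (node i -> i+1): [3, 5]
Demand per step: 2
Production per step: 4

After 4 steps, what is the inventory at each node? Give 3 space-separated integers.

Step 1: demand=2,sold=2 ship[1->2]=3 ship[0->1]=3 prod=4 -> inv=[6 3 7]
Step 2: demand=2,sold=2 ship[1->2]=3 ship[0->1]=3 prod=4 -> inv=[7 3 8]
Step 3: demand=2,sold=2 ship[1->2]=3 ship[0->1]=3 prod=4 -> inv=[8 3 9]
Step 4: demand=2,sold=2 ship[1->2]=3 ship[0->1]=3 prod=4 -> inv=[9 3 10]

9 3 10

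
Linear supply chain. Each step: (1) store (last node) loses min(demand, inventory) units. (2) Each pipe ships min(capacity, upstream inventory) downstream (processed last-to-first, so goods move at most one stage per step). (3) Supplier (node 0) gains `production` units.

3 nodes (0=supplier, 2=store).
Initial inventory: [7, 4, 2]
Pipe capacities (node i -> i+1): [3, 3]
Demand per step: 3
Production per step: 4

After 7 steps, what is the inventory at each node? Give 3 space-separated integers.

Step 1: demand=3,sold=2 ship[1->2]=3 ship[0->1]=3 prod=4 -> inv=[8 4 3]
Step 2: demand=3,sold=3 ship[1->2]=3 ship[0->1]=3 prod=4 -> inv=[9 4 3]
Step 3: demand=3,sold=3 ship[1->2]=3 ship[0->1]=3 prod=4 -> inv=[10 4 3]
Step 4: demand=3,sold=3 ship[1->2]=3 ship[0->1]=3 prod=4 -> inv=[11 4 3]
Step 5: demand=3,sold=3 ship[1->2]=3 ship[0->1]=3 prod=4 -> inv=[12 4 3]
Step 6: demand=3,sold=3 ship[1->2]=3 ship[0->1]=3 prod=4 -> inv=[13 4 3]
Step 7: demand=3,sold=3 ship[1->2]=3 ship[0->1]=3 prod=4 -> inv=[14 4 3]

14 4 3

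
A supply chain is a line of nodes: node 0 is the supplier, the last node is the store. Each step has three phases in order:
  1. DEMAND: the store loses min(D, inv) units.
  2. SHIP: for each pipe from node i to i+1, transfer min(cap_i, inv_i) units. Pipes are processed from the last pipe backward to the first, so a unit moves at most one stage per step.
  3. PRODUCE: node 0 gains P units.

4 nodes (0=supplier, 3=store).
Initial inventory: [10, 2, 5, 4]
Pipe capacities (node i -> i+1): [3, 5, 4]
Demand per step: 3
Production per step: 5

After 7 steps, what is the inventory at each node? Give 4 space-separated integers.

Step 1: demand=3,sold=3 ship[2->3]=4 ship[1->2]=2 ship[0->1]=3 prod=5 -> inv=[12 3 3 5]
Step 2: demand=3,sold=3 ship[2->3]=3 ship[1->2]=3 ship[0->1]=3 prod=5 -> inv=[14 3 3 5]
Step 3: demand=3,sold=3 ship[2->3]=3 ship[1->2]=3 ship[0->1]=3 prod=5 -> inv=[16 3 3 5]
Step 4: demand=3,sold=3 ship[2->3]=3 ship[1->2]=3 ship[0->1]=3 prod=5 -> inv=[18 3 3 5]
Step 5: demand=3,sold=3 ship[2->3]=3 ship[1->2]=3 ship[0->1]=3 prod=5 -> inv=[20 3 3 5]
Step 6: demand=3,sold=3 ship[2->3]=3 ship[1->2]=3 ship[0->1]=3 prod=5 -> inv=[22 3 3 5]
Step 7: demand=3,sold=3 ship[2->3]=3 ship[1->2]=3 ship[0->1]=3 prod=5 -> inv=[24 3 3 5]

24 3 3 5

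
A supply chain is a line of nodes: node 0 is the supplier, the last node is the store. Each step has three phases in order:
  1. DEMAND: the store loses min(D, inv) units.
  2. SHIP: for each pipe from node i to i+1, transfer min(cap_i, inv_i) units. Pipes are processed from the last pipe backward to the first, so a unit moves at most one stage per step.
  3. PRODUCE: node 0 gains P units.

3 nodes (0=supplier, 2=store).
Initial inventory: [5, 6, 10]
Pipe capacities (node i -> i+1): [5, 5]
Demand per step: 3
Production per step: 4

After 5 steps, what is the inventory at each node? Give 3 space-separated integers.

Step 1: demand=3,sold=3 ship[1->2]=5 ship[0->1]=5 prod=4 -> inv=[4 6 12]
Step 2: demand=3,sold=3 ship[1->2]=5 ship[0->1]=4 prod=4 -> inv=[4 5 14]
Step 3: demand=3,sold=3 ship[1->2]=5 ship[0->1]=4 prod=4 -> inv=[4 4 16]
Step 4: demand=3,sold=3 ship[1->2]=4 ship[0->1]=4 prod=4 -> inv=[4 4 17]
Step 5: demand=3,sold=3 ship[1->2]=4 ship[0->1]=4 prod=4 -> inv=[4 4 18]

4 4 18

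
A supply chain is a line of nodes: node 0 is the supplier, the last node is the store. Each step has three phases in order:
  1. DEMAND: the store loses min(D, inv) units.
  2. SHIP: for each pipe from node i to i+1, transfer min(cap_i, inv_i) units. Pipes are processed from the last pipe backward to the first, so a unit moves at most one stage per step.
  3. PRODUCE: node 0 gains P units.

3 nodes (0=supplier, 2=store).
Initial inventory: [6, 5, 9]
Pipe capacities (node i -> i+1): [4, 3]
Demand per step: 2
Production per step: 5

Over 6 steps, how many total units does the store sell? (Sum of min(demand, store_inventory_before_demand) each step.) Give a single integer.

Answer: 12

Derivation:
Step 1: sold=2 (running total=2) -> [7 6 10]
Step 2: sold=2 (running total=4) -> [8 7 11]
Step 3: sold=2 (running total=6) -> [9 8 12]
Step 4: sold=2 (running total=8) -> [10 9 13]
Step 5: sold=2 (running total=10) -> [11 10 14]
Step 6: sold=2 (running total=12) -> [12 11 15]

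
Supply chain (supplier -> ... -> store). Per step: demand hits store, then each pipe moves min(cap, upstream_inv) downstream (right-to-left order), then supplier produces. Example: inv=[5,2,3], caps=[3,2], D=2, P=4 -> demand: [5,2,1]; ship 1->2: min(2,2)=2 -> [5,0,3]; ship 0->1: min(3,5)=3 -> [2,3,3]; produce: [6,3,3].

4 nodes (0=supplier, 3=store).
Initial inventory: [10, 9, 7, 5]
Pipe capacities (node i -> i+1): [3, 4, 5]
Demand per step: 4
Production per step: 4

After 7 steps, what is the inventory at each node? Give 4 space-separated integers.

Step 1: demand=4,sold=4 ship[2->3]=5 ship[1->2]=4 ship[0->1]=3 prod=4 -> inv=[11 8 6 6]
Step 2: demand=4,sold=4 ship[2->3]=5 ship[1->2]=4 ship[0->1]=3 prod=4 -> inv=[12 7 5 7]
Step 3: demand=4,sold=4 ship[2->3]=5 ship[1->2]=4 ship[0->1]=3 prod=4 -> inv=[13 6 4 8]
Step 4: demand=4,sold=4 ship[2->3]=4 ship[1->2]=4 ship[0->1]=3 prod=4 -> inv=[14 5 4 8]
Step 5: demand=4,sold=4 ship[2->3]=4 ship[1->2]=4 ship[0->1]=3 prod=4 -> inv=[15 4 4 8]
Step 6: demand=4,sold=4 ship[2->3]=4 ship[1->2]=4 ship[0->1]=3 prod=4 -> inv=[16 3 4 8]
Step 7: demand=4,sold=4 ship[2->3]=4 ship[1->2]=3 ship[0->1]=3 prod=4 -> inv=[17 3 3 8]

17 3 3 8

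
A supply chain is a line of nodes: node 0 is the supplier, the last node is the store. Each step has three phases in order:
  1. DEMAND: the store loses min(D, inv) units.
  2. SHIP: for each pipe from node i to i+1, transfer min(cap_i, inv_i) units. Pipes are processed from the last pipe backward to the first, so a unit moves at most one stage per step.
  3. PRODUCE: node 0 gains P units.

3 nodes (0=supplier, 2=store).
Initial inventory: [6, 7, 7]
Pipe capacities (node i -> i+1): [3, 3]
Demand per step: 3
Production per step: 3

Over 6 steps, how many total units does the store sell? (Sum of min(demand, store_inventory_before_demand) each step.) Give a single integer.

Answer: 18

Derivation:
Step 1: sold=3 (running total=3) -> [6 7 7]
Step 2: sold=3 (running total=6) -> [6 7 7]
Step 3: sold=3 (running total=9) -> [6 7 7]
Step 4: sold=3 (running total=12) -> [6 7 7]
Step 5: sold=3 (running total=15) -> [6 7 7]
Step 6: sold=3 (running total=18) -> [6 7 7]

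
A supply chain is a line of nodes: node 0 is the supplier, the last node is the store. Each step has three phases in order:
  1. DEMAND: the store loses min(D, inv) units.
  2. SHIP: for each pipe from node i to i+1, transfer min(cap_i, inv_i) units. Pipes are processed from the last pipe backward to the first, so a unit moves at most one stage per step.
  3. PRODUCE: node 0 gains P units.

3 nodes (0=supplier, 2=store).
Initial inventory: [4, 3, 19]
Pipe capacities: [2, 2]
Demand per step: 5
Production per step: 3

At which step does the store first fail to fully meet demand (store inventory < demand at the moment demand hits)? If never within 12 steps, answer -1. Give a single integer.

Step 1: demand=5,sold=5 ship[1->2]=2 ship[0->1]=2 prod=3 -> [5 3 16]
Step 2: demand=5,sold=5 ship[1->2]=2 ship[0->1]=2 prod=3 -> [6 3 13]
Step 3: demand=5,sold=5 ship[1->2]=2 ship[0->1]=2 prod=3 -> [7 3 10]
Step 4: demand=5,sold=5 ship[1->2]=2 ship[0->1]=2 prod=3 -> [8 3 7]
Step 5: demand=5,sold=5 ship[1->2]=2 ship[0->1]=2 prod=3 -> [9 3 4]
Step 6: demand=5,sold=4 ship[1->2]=2 ship[0->1]=2 prod=3 -> [10 3 2]
Step 7: demand=5,sold=2 ship[1->2]=2 ship[0->1]=2 prod=3 -> [11 3 2]
Step 8: demand=5,sold=2 ship[1->2]=2 ship[0->1]=2 prod=3 -> [12 3 2]
Step 9: demand=5,sold=2 ship[1->2]=2 ship[0->1]=2 prod=3 -> [13 3 2]
Step 10: demand=5,sold=2 ship[1->2]=2 ship[0->1]=2 prod=3 -> [14 3 2]
Step 11: demand=5,sold=2 ship[1->2]=2 ship[0->1]=2 prod=3 -> [15 3 2]
Step 12: demand=5,sold=2 ship[1->2]=2 ship[0->1]=2 prod=3 -> [16 3 2]
First stockout at step 6

6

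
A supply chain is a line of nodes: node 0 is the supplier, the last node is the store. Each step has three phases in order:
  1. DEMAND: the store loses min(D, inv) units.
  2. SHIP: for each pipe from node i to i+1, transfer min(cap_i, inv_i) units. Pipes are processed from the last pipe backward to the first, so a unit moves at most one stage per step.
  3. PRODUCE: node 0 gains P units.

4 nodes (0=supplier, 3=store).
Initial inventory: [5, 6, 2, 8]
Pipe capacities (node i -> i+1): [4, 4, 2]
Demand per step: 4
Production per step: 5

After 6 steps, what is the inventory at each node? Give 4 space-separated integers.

Step 1: demand=4,sold=4 ship[2->3]=2 ship[1->2]=4 ship[0->1]=4 prod=5 -> inv=[6 6 4 6]
Step 2: demand=4,sold=4 ship[2->3]=2 ship[1->2]=4 ship[0->1]=4 prod=5 -> inv=[7 6 6 4]
Step 3: demand=4,sold=4 ship[2->3]=2 ship[1->2]=4 ship[0->1]=4 prod=5 -> inv=[8 6 8 2]
Step 4: demand=4,sold=2 ship[2->3]=2 ship[1->2]=4 ship[0->1]=4 prod=5 -> inv=[9 6 10 2]
Step 5: demand=4,sold=2 ship[2->3]=2 ship[1->2]=4 ship[0->1]=4 prod=5 -> inv=[10 6 12 2]
Step 6: demand=4,sold=2 ship[2->3]=2 ship[1->2]=4 ship[0->1]=4 prod=5 -> inv=[11 6 14 2]

11 6 14 2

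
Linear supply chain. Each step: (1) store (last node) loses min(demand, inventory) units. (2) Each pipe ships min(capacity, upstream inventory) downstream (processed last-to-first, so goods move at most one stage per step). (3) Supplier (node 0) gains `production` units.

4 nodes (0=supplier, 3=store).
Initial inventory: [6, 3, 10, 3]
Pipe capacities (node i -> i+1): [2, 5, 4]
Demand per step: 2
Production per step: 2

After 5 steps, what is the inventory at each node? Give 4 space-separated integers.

Step 1: demand=2,sold=2 ship[2->3]=4 ship[1->2]=3 ship[0->1]=2 prod=2 -> inv=[6 2 9 5]
Step 2: demand=2,sold=2 ship[2->3]=4 ship[1->2]=2 ship[0->1]=2 prod=2 -> inv=[6 2 7 7]
Step 3: demand=2,sold=2 ship[2->3]=4 ship[1->2]=2 ship[0->1]=2 prod=2 -> inv=[6 2 5 9]
Step 4: demand=2,sold=2 ship[2->3]=4 ship[1->2]=2 ship[0->1]=2 prod=2 -> inv=[6 2 3 11]
Step 5: demand=2,sold=2 ship[2->3]=3 ship[1->2]=2 ship[0->1]=2 prod=2 -> inv=[6 2 2 12]

6 2 2 12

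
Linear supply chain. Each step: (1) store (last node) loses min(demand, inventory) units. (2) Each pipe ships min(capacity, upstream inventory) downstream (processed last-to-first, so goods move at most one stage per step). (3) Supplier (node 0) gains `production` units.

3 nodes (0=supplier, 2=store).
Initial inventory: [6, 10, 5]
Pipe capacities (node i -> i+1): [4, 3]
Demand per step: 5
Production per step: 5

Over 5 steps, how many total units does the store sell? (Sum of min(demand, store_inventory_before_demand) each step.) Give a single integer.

Answer: 17

Derivation:
Step 1: sold=5 (running total=5) -> [7 11 3]
Step 2: sold=3 (running total=8) -> [8 12 3]
Step 3: sold=3 (running total=11) -> [9 13 3]
Step 4: sold=3 (running total=14) -> [10 14 3]
Step 5: sold=3 (running total=17) -> [11 15 3]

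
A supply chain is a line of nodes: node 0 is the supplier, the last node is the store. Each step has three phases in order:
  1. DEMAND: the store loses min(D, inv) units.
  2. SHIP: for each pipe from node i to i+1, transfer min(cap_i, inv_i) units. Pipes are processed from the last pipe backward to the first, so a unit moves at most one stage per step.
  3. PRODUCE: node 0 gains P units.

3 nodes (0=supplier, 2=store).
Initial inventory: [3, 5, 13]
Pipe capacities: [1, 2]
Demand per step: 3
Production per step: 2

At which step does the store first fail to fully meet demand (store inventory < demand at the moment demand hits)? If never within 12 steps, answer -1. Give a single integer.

Step 1: demand=3,sold=3 ship[1->2]=2 ship[0->1]=1 prod=2 -> [4 4 12]
Step 2: demand=3,sold=3 ship[1->2]=2 ship[0->1]=1 prod=2 -> [5 3 11]
Step 3: demand=3,sold=3 ship[1->2]=2 ship[0->1]=1 prod=2 -> [6 2 10]
Step 4: demand=3,sold=3 ship[1->2]=2 ship[0->1]=1 prod=2 -> [7 1 9]
Step 5: demand=3,sold=3 ship[1->2]=1 ship[0->1]=1 prod=2 -> [8 1 7]
Step 6: demand=3,sold=3 ship[1->2]=1 ship[0->1]=1 prod=2 -> [9 1 5]
Step 7: demand=3,sold=3 ship[1->2]=1 ship[0->1]=1 prod=2 -> [10 1 3]
Step 8: demand=3,sold=3 ship[1->2]=1 ship[0->1]=1 prod=2 -> [11 1 1]
Step 9: demand=3,sold=1 ship[1->2]=1 ship[0->1]=1 prod=2 -> [12 1 1]
Step 10: demand=3,sold=1 ship[1->2]=1 ship[0->1]=1 prod=2 -> [13 1 1]
Step 11: demand=3,sold=1 ship[1->2]=1 ship[0->1]=1 prod=2 -> [14 1 1]
Step 12: demand=3,sold=1 ship[1->2]=1 ship[0->1]=1 prod=2 -> [15 1 1]
First stockout at step 9

9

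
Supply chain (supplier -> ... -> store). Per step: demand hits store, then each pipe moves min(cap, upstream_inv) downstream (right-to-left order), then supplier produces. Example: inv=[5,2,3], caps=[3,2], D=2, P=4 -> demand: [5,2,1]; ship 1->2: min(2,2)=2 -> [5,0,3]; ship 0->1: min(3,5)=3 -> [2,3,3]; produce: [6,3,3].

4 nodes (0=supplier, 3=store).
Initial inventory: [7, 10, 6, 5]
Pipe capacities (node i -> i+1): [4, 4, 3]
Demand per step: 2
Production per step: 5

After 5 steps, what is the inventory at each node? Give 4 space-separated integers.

Step 1: demand=2,sold=2 ship[2->3]=3 ship[1->2]=4 ship[0->1]=4 prod=5 -> inv=[8 10 7 6]
Step 2: demand=2,sold=2 ship[2->3]=3 ship[1->2]=4 ship[0->1]=4 prod=5 -> inv=[9 10 8 7]
Step 3: demand=2,sold=2 ship[2->3]=3 ship[1->2]=4 ship[0->1]=4 prod=5 -> inv=[10 10 9 8]
Step 4: demand=2,sold=2 ship[2->3]=3 ship[1->2]=4 ship[0->1]=4 prod=5 -> inv=[11 10 10 9]
Step 5: demand=2,sold=2 ship[2->3]=3 ship[1->2]=4 ship[0->1]=4 prod=5 -> inv=[12 10 11 10]

12 10 11 10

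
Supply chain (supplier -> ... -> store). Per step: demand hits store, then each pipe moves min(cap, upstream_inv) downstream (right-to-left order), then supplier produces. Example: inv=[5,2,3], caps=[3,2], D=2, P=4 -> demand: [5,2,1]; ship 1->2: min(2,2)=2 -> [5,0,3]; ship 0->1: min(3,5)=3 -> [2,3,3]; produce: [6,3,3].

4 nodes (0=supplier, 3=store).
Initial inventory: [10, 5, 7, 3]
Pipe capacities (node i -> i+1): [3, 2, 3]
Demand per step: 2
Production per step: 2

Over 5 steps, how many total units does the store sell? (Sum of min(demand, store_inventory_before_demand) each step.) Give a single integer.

Step 1: sold=2 (running total=2) -> [9 6 6 4]
Step 2: sold=2 (running total=4) -> [8 7 5 5]
Step 3: sold=2 (running total=6) -> [7 8 4 6]
Step 4: sold=2 (running total=8) -> [6 9 3 7]
Step 5: sold=2 (running total=10) -> [5 10 2 8]

Answer: 10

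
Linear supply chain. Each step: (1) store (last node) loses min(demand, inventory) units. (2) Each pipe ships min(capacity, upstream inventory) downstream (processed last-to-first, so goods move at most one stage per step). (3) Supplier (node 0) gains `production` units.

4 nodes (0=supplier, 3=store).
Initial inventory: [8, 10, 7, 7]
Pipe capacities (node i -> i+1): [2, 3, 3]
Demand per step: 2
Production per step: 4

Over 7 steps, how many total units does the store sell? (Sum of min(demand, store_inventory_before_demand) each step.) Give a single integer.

Step 1: sold=2 (running total=2) -> [10 9 7 8]
Step 2: sold=2 (running total=4) -> [12 8 7 9]
Step 3: sold=2 (running total=6) -> [14 7 7 10]
Step 4: sold=2 (running total=8) -> [16 6 7 11]
Step 5: sold=2 (running total=10) -> [18 5 7 12]
Step 6: sold=2 (running total=12) -> [20 4 7 13]
Step 7: sold=2 (running total=14) -> [22 3 7 14]

Answer: 14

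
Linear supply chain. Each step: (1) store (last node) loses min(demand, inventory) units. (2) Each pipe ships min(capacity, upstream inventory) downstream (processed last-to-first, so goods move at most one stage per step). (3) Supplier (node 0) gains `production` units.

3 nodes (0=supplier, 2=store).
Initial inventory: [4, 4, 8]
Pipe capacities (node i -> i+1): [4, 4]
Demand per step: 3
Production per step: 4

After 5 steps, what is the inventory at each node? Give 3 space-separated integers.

Step 1: demand=3,sold=3 ship[1->2]=4 ship[0->1]=4 prod=4 -> inv=[4 4 9]
Step 2: demand=3,sold=3 ship[1->2]=4 ship[0->1]=4 prod=4 -> inv=[4 4 10]
Step 3: demand=3,sold=3 ship[1->2]=4 ship[0->1]=4 prod=4 -> inv=[4 4 11]
Step 4: demand=3,sold=3 ship[1->2]=4 ship[0->1]=4 prod=4 -> inv=[4 4 12]
Step 5: demand=3,sold=3 ship[1->2]=4 ship[0->1]=4 prod=4 -> inv=[4 4 13]

4 4 13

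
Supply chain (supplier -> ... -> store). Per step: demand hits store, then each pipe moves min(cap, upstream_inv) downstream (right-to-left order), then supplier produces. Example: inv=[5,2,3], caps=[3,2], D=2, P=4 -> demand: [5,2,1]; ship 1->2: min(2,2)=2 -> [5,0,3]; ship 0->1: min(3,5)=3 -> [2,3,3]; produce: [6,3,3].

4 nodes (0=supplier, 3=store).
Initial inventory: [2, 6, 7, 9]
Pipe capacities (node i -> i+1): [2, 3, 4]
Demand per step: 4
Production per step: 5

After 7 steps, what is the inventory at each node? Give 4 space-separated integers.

Step 1: demand=4,sold=4 ship[2->3]=4 ship[1->2]=3 ship[0->1]=2 prod=5 -> inv=[5 5 6 9]
Step 2: demand=4,sold=4 ship[2->3]=4 ship[1->2]=3 ship[0->1]=2 prod=5 -> inv=[8 4 5 9]
Step 3: demand=4,sold=4 ship[2->3]=4 ship[1->2]=3 ship[0->1]=2 prod=5 -> inv=[11 3 4 9]
Step 4: demand=4,sold=4 ship[2->3]=4 ship[1->2]=3 ship[0->1]=2 prod=5 -> inv=[14 2 3 9]
Step 5: demand=4,sold=4 ship[2->3]=3 ship[1->2]=2 ship[0->1]=2 prod=5 -> inv=[17 2 2 8]
Step 6: demand=4,sold=4 ship[2->3]=2 ship[1->2]=2 ship[0->1]=2 prod=5 -> inv=[20 2 2 6]
Step 7: demand=4,sold=4 ship[2->3]=2 ship[1->2]=2 ship[0->1]=2 prod=5 -> inv=[23 2 2 4]

23 2 2 4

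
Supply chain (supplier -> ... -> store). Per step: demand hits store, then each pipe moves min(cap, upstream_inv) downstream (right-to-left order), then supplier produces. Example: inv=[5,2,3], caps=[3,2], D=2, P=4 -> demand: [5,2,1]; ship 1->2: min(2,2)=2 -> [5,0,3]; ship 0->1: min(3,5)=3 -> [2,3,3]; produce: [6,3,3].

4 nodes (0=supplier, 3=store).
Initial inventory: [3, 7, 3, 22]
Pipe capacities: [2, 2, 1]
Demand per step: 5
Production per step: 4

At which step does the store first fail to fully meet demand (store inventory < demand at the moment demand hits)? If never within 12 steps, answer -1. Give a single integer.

Step 1: demand=5,sold=5 ship[2->3]=1 ship[1->2]=2 ship[0->1]=2 prod=4 -> [5 7 4 18]
Step 2: demand=5,sold=5 ship[2->3]=1 ship[1->2]=2 ship[0->1]=2 prod=4 -> [7 7 5 14]
Step 3: demand=5,sold=5 ship[2->3]=1 ship[1->2]=2 ship[0->1]=2 prod=4 -> [9 7 6 10]
Step 4: demand=5,sold=5 ship[2->3]=1 ship[1->2]=2 ship[0->1]=2 prod=4 -> [11 7 7 6]
Step 5: demand=5,sold=5 ship[2->3]=1 ship[1->2]=2 ship[0->1]=2 prod=4 -> [13 7 8 2]
Step 6: demand=5,sold=2 ship[2->3]=1 ship[1->2]=2 ship[0->1]=2 prod=4 -> [15 7 9 1]
Step 7: demand=5,sold=1 ship[2->3]=1 ship[1->2]=2 ship[0->1]=2 prod=4 -> [17 7 10 1]
Step 8: demand=5,sold=1 ship[2->3]=1 ship[1->2]=2 ship[0->1]=2 prod=4 -> [19 7 11 1]
Step 9: demand=5,sold=1 ship[2->3]=1 ship[1->2]=2 ship[0->1]=2 prod=4 -> [21 7 12 1]
Step 10: demand=5,sold=1 ship[2->3]=1 ship[1->2]=2 ship[0->1]=2 prod=4 -> [23 7 13 1]
Step 11: demand=5,sold=1 ship[2->3]=1 ship[1->2]=2 ship[0->1]=2 prod=4 -> [25 7 14 1]
Step 12: demand=5,sold=1 ship[2->3]=1 ship[1->2]=2 ship[0->1]=2 prod=4 -> [27 7 15 1]
First stockout at step 6

6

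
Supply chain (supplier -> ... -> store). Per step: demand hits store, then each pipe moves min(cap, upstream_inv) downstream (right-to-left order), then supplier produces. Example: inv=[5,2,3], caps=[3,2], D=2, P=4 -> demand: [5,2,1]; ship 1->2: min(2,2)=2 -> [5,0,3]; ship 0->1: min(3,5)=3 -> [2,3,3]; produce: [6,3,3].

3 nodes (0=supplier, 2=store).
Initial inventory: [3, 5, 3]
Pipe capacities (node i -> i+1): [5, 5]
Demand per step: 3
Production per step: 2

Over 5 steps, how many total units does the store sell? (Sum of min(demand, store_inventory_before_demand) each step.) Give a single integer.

Answer: 15

Derivation:
Step 1: sold=3 (running total=3) -> [2 3 5]
Step 2: sold=3 (running total=6) -> [2 2 5]
Step 3: sold=3 (running total=9) -> [2 2 4]
Step 4: sold=3 (running total=12) -> [2 2 3]
Step 5: sold=3 (running total=15) -> [2 2 2]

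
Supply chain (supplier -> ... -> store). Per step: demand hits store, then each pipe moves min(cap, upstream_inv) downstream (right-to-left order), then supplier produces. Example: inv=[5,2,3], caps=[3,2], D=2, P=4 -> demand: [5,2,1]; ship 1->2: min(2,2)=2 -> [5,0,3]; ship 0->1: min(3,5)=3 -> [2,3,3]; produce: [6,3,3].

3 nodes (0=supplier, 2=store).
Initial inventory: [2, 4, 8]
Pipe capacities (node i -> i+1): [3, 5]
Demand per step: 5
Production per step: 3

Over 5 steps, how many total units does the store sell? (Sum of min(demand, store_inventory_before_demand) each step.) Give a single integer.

Answer: 20

Derivation:
Step 1: sold=5 (running total=5) -> [3 2 7]
Step 2: sold=5 (running total=10) -> [3 3 4]
Step 3: sold=4 (running total=14) -> [3 3 3]
Step 4: sold=3 (running total=17) -> [3 3 3]
Step 5: sold=3 (running total=20) -> [3 3 3]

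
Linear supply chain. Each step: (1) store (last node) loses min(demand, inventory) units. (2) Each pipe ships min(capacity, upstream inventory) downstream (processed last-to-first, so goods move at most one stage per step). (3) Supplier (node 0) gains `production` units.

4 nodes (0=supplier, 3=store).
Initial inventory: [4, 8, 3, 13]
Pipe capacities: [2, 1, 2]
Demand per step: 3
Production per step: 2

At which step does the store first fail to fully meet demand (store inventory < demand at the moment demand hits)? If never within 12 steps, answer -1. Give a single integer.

Step 1: demand=3,sold=3 ship[2->3]=2 ship[1->2]=1 ship[0->1]=2 prod=2 -> [4 9 2 12]
Step 2: demand=3,sold=3 ship[2->3]=2 ship[1->2]=1 ship[0->1]=2 prod=2 -> [4 10 1 11]
Step 3: demand=3,sold=3 ship[2->3]=1 ship[1->2]=1 ship[0->1]=2 prod=2 -> [4 11 1 9]
Step 4: demand=3,sold=3 ship[2->3]=1 ship[1->2]=1 ship[0->1]=2 prod=2 -> [4 12 1 7]
Step 5: demand=3,sold=3 ship[2->3]=1 ship[1->2]=1 ship[0->1]=2 prod=2 -> [4 13 1 5]
Step 6: demand=3,sold=3 ship[2->3]=1 ship[1->2]=1 ship[0->1]=2 prod=2 -> [4 14 1 3]
Step 7: demand=3,sold=3 ship[2->3]=1 ship[1->2]=1 ship[0->1]=2 prod=2 -> [4 15 1 1]
Step 8: demand=3,sold=1 ship[2->3]=1 ship[1->2]=1 ship[0->1]=2 prod=2 -> [4 16 1 1]
Step 9: demand=3,sold=1 ship[2->3]=1 ship[1->2]=1 ship[0->1]=2 prod=2 -> [4 17 1 1]
Step 10: demand=3,sold=1 ship[2->3]=1 ship[1->2]=1 ship[0->1]=2 prod=2 -> [4 18 1 1]
Step 11: demand=3,sold=1 ship[2->3]=1 ship[1->2]=1 ship[0->1]=2 prod=2 -> [4 19 1 1]
Step 12: demand=3,sold=1 ship[2->3]=1 ship[1->2]=1 ship[0->1]=2 prod=2 -> [4 20 1 1]
First stockout at step 8

8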